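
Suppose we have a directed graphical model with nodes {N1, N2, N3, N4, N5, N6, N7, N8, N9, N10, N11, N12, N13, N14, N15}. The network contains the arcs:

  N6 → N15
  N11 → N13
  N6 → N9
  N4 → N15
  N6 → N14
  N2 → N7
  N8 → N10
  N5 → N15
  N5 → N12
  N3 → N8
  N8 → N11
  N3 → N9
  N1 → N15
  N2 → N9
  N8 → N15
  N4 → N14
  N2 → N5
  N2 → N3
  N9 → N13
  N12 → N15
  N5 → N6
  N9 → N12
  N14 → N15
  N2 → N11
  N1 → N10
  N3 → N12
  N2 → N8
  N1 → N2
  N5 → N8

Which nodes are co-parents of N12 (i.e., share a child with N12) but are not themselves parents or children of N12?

Children of N12: N15.
  N15: N1, N4, N5, N6, N8, N14
Excluding nodes already adjacent to N12 (N3, N5, N9, N15), the co-parent-only contribution is {N1, N4, N6, N8, N14}.

{N1, N4, N6, N8, N14}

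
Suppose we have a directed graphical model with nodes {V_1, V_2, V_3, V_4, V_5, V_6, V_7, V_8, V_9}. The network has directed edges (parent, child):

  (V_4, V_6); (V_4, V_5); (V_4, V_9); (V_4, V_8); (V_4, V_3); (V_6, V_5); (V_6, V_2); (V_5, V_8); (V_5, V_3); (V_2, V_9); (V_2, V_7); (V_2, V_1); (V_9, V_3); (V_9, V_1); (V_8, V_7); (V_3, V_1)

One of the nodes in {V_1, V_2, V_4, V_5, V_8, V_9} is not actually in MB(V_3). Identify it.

V_8

Recall MB(v) = parents ∪ children ∪ spouses, where spouses are the other parents of v's children.
Pa(V_3) = {V_4, V_5, V_9}.
V_3's children: V_1.
Parents of each child, excluding V_3:
  V_1 also has parents V_2, V_9.
MB(V_3) = {V_1, V_2, V_4, V_5, V_9}.
V_8 is neither a parent, child, nor co-parent of V_3, so it does not belong.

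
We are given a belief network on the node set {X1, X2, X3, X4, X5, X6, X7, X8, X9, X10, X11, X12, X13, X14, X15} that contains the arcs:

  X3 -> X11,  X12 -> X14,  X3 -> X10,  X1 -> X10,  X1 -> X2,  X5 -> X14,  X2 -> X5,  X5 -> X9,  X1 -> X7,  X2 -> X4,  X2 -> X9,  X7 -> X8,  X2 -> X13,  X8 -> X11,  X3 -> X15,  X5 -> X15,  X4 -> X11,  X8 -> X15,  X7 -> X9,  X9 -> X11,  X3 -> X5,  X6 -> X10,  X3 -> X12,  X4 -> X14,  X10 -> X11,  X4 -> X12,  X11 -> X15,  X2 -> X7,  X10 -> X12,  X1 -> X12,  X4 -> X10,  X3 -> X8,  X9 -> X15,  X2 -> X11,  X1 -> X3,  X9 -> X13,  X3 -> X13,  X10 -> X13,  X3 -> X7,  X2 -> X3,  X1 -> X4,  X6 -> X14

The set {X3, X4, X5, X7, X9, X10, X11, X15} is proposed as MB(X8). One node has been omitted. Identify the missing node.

Recall MB(v) = parents ∪ children ∪ spouses, where spouses are the other parents of v's children.
X8 has parents X3, X7.
Ch(X8) = {X11, X15}.
For each child, the remaining parents (spouses of X8):
  parents(X11) \ {X8} = {X2, X3, X4, X9, X10}.
  X15's other parents are X3, X5, X9, X11.
MB(X8) = {X2, X3, X4, X5, X7, X9, X10, X11, X15}.
Comparing with the claimed set, X2 is missing.

X2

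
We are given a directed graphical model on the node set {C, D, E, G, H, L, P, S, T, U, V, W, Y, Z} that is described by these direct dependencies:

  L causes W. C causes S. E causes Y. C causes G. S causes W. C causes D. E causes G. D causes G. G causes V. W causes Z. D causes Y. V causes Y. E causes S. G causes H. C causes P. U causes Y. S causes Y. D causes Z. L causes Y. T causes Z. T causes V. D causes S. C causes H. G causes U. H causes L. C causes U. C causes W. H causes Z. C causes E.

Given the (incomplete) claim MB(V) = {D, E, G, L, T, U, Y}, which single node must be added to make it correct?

S

V's parents: G, T.
V has child Y.
Parents of each child, excluding V:
  Y's other parents are D, E, L, S, U.
MB(V) = {D, E, G, L, S, T, U, Y}.
Comparing with the claimed set, S is missing.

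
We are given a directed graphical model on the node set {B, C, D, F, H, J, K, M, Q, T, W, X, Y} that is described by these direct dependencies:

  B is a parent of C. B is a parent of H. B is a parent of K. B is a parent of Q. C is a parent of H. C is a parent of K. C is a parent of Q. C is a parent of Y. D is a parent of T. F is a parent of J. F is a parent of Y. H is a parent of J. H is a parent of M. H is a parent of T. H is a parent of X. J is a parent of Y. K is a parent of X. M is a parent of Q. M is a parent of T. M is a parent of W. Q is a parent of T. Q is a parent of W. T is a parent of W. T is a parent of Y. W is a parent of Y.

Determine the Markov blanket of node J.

A node's Markov blanket = Pa ∪ Ch ∪ (parents of Ch other than the node itself).
Ch(J) = {Y}.
J's parents: F, H.
Other parents of J's children:
  Y: C, F, T, W
MB(J) = {C, F, H, T, W, Y}.

{C, F, H, T, W, Y}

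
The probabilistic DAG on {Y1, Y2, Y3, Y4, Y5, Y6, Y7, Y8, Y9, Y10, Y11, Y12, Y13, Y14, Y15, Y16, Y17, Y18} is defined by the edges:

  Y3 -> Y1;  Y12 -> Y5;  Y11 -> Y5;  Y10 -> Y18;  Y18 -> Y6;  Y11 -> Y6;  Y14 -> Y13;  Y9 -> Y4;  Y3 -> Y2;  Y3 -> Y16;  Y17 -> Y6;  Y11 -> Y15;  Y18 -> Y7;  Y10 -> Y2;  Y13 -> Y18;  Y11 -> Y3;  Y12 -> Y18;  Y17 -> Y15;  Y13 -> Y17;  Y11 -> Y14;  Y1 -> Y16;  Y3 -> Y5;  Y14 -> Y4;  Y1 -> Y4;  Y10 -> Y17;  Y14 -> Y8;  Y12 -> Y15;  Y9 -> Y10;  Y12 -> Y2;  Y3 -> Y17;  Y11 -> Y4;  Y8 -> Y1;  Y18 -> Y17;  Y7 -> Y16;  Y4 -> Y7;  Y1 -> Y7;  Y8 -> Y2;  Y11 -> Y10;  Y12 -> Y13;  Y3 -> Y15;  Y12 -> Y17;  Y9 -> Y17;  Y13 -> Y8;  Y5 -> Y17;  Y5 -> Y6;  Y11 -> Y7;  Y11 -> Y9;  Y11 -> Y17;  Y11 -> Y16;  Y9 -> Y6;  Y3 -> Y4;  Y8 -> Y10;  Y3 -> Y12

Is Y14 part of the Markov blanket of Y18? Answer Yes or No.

No

Y18 has parents Y10, Y12, Y13.
Children of Y18: Y6, Y7, Y17.
Parents of each child, excluding Y18:
  Y7: Y1, Y4, Y11
  Y17: Y3, Y5, Y9, Y10, Y11, Y12, Y13
  Y6: Y5, Y9, Y11, Y17
MB(Y18) = {Y1, Y3, Y4, Y5, Y6, Y7, Y9, Y10, Y11, Y12, Y13, Y17}; Y14 is not in this set.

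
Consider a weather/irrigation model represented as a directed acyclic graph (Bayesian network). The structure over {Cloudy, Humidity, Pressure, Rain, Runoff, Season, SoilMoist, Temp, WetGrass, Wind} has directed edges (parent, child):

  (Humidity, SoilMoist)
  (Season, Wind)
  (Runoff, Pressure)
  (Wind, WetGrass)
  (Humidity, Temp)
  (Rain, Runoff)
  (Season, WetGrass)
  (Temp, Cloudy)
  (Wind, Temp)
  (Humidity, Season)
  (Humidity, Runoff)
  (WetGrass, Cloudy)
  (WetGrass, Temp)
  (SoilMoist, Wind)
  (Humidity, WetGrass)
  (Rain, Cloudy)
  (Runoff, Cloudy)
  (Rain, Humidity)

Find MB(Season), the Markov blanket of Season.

Season's parents: Humidity.
Season has children WetGrass, Wind.
Other parents of Season's children:
  Wind: SoilMoist
  WetGrass: Humidity, Wind
So the Markov blanket of Season is {Humidity, SoilMoist, WetGrass, Wind}.

{Humidity, SoilMoist, WetGrass, Wind}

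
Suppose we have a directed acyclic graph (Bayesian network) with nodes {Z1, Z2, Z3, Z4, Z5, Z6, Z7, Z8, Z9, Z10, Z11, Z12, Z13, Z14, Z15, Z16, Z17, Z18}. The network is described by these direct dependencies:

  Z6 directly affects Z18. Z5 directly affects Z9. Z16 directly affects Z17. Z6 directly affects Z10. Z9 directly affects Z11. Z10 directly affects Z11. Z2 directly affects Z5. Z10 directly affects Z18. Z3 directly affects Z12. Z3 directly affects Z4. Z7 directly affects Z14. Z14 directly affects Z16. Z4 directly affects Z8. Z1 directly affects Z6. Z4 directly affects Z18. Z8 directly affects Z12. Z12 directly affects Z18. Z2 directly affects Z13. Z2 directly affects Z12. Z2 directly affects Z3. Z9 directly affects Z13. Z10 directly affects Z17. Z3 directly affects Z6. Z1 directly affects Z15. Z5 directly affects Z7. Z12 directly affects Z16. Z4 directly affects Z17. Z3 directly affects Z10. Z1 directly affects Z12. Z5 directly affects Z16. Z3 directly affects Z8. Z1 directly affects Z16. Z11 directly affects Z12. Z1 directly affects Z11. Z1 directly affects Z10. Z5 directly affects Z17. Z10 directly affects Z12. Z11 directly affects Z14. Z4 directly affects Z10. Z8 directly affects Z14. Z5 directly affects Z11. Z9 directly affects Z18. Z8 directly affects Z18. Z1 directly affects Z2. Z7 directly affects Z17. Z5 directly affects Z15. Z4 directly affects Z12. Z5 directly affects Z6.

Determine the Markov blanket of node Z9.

The Markov blanket of a node is its parents, its children, and the other parents of its children.
Pa(Z9) = {Z5}.
Z9 has children Z11, Z13, Z18.
Parents of each child, excluding Z9:
  parents(Z11) \ {Z9} = {Z1, Z5, Z10}.
  parents(Z13) \ {Z9} = {Z2}.
  Z18's other parents are Z4, Z6, Z8, Z10, Z12.
So the Markov blanket of Z9 is {Z1, Z2, Z4, Z5, Z6, Z8, Z10, Z11, Z12, Z13, Z18}.

{Z1, Z2, Z4, Z5, Z6, Z8, Z10, Z11, Z12, Z13, Z18}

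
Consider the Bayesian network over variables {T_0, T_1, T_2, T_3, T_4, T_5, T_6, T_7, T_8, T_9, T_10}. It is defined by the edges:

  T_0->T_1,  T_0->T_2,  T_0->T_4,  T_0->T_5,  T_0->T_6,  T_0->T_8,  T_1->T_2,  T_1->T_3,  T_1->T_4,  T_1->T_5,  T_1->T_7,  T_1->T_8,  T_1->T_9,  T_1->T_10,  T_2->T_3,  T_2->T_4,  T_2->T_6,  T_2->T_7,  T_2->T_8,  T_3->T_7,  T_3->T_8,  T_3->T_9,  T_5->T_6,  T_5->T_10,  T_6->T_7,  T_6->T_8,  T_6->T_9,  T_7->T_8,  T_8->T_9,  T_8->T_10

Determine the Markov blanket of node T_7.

By definition, MB(T_7) is built from T_7's parents, T_7's children, and the co-parents of T_7.
T_7 has parents T_1, T_2, T_3, T_6.
Ch(T_7) = {T_8}.
Co-parents of T_7 (other parents of its children):
  T_8: T_0, T_1, T_2, T_3, T_6
Taking the union gives {T_0, T_1, T_2, T_3, T_6, T_8}.

{T_0, T_1, T_2, T_3, T_6, T_8}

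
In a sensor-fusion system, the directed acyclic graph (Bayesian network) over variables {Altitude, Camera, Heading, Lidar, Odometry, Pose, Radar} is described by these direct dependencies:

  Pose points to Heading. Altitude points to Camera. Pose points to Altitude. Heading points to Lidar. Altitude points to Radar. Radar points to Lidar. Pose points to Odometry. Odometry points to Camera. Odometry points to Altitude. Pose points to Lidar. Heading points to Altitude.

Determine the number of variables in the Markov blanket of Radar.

Ch(Radar) = {Lidar}.
Radar has parent Altitude.
Other parents of Radar's children:
  Lidar: Heading, Pose
MB(Radar) = {Altitude, Heading, Lidar, Pose}, which has 4 nodes.

4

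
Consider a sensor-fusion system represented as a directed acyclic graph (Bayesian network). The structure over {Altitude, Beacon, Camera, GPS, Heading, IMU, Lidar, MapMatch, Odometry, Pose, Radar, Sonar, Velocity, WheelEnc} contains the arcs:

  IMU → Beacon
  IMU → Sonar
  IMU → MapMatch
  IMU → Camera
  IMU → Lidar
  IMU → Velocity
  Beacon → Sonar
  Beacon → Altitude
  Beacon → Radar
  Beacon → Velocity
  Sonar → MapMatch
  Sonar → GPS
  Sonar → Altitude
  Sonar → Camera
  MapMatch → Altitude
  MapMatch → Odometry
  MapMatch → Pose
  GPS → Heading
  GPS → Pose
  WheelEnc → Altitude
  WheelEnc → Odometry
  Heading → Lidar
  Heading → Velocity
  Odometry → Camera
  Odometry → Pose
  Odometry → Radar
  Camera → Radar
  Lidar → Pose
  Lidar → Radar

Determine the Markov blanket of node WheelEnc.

{Altitude, Beacon, MapMatch, Odometry, Sonar}

By definition, MB(WheelEnc) is built from WheelEnc's parents, WheelEnc's children, and the co-parents of WheelEnc.
Pa(WheelEnc) = {}.
WheelEnc's children: Altitude, Odometry.
Co-parents of WheelEnc (other parents of its children):
  Altitude: Beacon, MapMatch, Sonar
  Odometry: MapMatch
So the Markov blanket of WheelEnc is {Altitude, Beacon, MapMatch, Odometry, Sonar}.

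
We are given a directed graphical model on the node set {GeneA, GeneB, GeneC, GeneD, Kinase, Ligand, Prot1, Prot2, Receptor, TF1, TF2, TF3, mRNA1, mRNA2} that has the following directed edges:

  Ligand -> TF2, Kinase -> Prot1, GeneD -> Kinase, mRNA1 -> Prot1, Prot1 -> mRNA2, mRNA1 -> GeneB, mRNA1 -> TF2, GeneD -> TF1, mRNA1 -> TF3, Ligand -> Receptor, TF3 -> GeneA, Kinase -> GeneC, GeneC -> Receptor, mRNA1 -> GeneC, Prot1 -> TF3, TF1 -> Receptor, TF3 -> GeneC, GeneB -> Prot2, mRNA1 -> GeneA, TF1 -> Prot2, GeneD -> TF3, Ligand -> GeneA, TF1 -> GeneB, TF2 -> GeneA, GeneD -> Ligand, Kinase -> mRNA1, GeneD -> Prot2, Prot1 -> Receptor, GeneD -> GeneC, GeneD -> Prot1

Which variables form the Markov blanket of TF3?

TF3 has parents GeneD, Prot1, mRNA1.
TF3's children: GeneA, GeneC.
Parents of each child, excluding TF3:
  parents(GeneC) \ {TF3} = {GeneD, Kinase, mRNA1}.
  GeneA's other parents are Ligand, TF2, mRNA1.
MB(TF3) = {GeneA, GeneC, GeneD, Kinase, Ligand, Prot1, TF2, mRNA1}.

{GeneA, GeneC, GeneD, Kinase, Ligand, Prot1, TF2, mRNA1}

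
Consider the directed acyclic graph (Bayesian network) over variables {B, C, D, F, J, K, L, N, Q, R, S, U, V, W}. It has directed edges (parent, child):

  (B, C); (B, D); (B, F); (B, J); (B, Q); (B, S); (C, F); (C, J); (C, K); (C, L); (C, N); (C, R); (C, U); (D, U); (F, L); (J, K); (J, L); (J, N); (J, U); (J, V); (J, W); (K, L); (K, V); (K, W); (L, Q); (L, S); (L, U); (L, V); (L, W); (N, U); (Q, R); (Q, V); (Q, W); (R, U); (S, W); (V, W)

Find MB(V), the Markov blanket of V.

V's children: W.
Pa(V) = {J, K, L, Q}.
Other parents of V's children:
  W: J, K, L, Q, S
Taking the union gives {J, K, L, Q, S, W}.

{J, K, L, Q, S, W}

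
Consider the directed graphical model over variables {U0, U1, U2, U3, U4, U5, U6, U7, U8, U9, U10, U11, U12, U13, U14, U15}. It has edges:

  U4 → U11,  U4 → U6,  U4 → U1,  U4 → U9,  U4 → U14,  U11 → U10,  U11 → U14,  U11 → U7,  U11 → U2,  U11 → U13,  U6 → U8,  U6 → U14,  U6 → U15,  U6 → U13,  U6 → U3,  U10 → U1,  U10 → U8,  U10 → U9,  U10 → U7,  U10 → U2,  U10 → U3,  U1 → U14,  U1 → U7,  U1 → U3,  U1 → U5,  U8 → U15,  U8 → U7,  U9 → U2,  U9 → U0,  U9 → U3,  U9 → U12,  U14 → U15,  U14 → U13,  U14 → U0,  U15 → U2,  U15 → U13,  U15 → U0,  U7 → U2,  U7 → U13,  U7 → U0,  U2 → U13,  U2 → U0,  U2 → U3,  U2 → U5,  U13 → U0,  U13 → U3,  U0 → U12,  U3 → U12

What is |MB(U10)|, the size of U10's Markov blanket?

U10's children: U1, U2, U3, U7, U8, U9.
U10's parents: U11.
Parents of each child, excluding U10:
  U1: U4
  U8: U6
  U9: U4
  U7: U1, U8, U11
  U2: U7, U9, U11, U15
  U3: U1, U2, U6, U9, U13
MB(U10) = {U1, U2, U3, U4, U6, U7, U8, U9, U11, U13, U15}, which has 11 nodes.

11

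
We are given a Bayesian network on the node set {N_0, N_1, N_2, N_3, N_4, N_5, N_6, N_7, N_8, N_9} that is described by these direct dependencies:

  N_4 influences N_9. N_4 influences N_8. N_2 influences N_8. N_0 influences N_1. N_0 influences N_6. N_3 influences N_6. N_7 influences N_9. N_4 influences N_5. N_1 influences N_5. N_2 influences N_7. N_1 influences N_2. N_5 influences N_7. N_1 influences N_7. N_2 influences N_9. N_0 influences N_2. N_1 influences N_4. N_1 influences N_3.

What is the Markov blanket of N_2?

Recall MB(v) = parents ∪ children ∪ spouses, where spouses are the other parents of v's children.
N_2's parents: N_0, N_1.
N_2's children: N_7, N_8, N_9.
Other parents of N_2's children:
  N_7: N_1, N_5
  N_8: N_4
  N_9: N_4, N_7
MB(N_2) = {N_0, N_1, N_4, N_5, N_7, N_8, N_9}.

{N_0, N_1, N_4, N_5, N_7, N_8, N_9}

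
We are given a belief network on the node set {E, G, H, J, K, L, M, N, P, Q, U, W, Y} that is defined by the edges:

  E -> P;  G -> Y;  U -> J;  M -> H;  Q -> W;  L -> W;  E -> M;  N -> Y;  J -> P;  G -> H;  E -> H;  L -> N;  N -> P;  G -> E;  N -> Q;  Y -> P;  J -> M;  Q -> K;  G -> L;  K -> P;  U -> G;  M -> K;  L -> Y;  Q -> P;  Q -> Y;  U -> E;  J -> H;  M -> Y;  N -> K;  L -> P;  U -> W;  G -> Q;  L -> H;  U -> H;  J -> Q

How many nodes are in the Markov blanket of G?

Recall MB(v) = parents ∪ children ∪ spouses, where spouses are the other parents of v's children.
Pa(G) = {U}.
Children of G: E, H, L, Q, Y.
Co-parents of G (other parents of its children):
  L: —
  E: U
  H: E, J, L, M, U
  Q: J, N
  Y: L, M, N, Q
MB(G) = {E, H, J, L, M, N, Q, U, Y}, which has 9 nodes.

9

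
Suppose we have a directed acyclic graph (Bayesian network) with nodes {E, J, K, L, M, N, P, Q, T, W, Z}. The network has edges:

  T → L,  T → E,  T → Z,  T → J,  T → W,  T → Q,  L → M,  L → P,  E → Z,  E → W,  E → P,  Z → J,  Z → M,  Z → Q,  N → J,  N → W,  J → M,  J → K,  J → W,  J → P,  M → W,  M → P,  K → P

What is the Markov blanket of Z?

By definition, MB(Z) is built from Z's parents, Z's children, and the co-parents of Z.
Z's children: J, M, Q.
Z's parents: E, T.
For each child, the remaining parents (spouses of Z):
  J: N, T
  M: J, L
  Q: T
Union: {E, T} ∪ {J, M, Q} ∪ {J, L, N, T} = {E, J, L, M, N, Q, T}.

{E, J, L, M, N, Q, T}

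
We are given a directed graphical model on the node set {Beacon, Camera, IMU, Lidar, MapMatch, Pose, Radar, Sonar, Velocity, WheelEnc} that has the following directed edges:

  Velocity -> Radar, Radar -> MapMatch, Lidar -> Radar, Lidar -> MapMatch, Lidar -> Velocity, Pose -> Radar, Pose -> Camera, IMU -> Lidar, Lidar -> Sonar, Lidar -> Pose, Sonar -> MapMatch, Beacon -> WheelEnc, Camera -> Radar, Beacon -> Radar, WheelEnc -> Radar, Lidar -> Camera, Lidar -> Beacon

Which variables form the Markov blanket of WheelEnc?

WheelEnc has child Radar.
Parents of WheelEnc: Beacon.
Parents of each child, excluding WheelEnc:
  Radar's other parents are Beacon, Camera, Lidar, Pose, Velocity.
Taking the union gives {Beacon, Camera, Lidar, Pose, Radar, Velocity}.

{Beacon, Camera, Lidar, Pose, Radar, Velocity}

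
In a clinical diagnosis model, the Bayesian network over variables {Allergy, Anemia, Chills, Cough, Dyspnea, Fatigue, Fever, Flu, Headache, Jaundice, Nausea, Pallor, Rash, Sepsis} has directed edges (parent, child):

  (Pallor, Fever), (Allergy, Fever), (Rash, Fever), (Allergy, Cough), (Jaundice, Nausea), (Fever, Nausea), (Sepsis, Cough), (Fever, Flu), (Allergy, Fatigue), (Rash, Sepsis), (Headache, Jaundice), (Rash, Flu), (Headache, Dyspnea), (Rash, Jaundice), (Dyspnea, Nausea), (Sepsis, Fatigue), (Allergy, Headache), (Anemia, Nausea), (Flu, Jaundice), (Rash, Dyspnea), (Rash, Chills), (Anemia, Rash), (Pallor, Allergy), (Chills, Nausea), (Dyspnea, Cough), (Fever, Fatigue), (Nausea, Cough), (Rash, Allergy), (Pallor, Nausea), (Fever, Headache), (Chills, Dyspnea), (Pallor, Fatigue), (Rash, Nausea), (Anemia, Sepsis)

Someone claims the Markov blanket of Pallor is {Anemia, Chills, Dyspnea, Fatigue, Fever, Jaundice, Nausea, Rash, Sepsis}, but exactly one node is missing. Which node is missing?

Allergy

Pallor has no parents.
Children of Pallor: Allergy, Fatigue, Fever, Nausea.
For each child, the remaining parents (spouses of Pallor):
  Allergy: Rash
  Fever: Allergy, Rash
  Fatigue: Allergy, Fever, Sepsis
  Nausea: Anemia, Chills, Dyspnea, Fever, Jaundice, Rash
MB(Pallor) = {Allergy, Anemia, Chills, Dyspnea, Fatigue, Fever, Jaundice, Nausea, Rash, Sepsis}.
Comparing with the claimed set, Allergy is missing.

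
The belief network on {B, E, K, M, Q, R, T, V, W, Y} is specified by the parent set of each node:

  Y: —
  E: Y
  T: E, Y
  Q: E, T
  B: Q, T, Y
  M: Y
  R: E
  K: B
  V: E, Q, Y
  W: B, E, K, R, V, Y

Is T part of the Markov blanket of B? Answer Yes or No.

Yes

T is a parent of B.
So T ∈ MB(B).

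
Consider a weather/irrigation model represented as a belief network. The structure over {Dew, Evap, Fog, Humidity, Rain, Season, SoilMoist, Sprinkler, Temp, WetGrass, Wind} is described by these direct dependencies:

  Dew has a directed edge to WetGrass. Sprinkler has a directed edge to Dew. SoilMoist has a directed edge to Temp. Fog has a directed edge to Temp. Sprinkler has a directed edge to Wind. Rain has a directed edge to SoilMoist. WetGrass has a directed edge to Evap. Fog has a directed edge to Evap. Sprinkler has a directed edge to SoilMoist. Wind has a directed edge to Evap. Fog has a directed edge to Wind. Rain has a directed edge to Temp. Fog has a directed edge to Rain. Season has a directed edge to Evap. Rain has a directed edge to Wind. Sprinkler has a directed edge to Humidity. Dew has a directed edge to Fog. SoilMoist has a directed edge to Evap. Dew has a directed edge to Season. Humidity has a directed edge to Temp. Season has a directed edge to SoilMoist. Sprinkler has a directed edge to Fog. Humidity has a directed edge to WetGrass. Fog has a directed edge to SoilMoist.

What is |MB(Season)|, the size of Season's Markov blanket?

8

Pa(Season) = {Dew}.
Season has children Evap, SoilMoist.
Co-parents of Season (other parents of its children):
  parents(SoilMoist) \ {Season} = {Fog, Rain, Sprinkler}.
  parents(Evap) \ {Season} = {Fog, SoilMoist, WetGrass, Wind}.
MB(Season) = {Dew, Evap, Fog, Rain, SoilMoist, Sprinkler, WetGrass, Wind}, which has 8 nodes.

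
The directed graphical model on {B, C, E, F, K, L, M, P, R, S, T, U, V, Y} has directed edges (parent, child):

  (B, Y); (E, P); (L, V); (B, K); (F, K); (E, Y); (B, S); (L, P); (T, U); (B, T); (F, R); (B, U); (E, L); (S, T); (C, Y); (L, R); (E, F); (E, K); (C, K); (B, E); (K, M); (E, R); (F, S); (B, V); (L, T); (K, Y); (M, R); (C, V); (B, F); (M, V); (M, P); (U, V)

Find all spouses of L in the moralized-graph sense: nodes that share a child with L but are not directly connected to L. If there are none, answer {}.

{B, C, F, M, S, U}

Children of L: P, R, T, V.
  P: E, M
  R: E, F, M
  T: B, S
  V: B, C, M, U
Excluding nodes already adjacent to L (E, P, R, T, V), the co-parent-only contribution is {B, C, F, M, S, U}.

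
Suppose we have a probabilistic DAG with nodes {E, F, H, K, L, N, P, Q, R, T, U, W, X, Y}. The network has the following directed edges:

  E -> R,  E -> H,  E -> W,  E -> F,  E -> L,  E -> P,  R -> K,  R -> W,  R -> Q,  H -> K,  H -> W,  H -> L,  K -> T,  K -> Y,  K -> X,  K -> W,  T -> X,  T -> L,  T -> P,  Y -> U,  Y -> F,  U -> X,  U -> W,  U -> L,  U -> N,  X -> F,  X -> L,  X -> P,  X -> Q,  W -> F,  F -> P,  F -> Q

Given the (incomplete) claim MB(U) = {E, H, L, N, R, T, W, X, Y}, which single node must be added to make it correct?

U's parents: Y.
Ch(U) = {L, N, W, X}.
Co-parents of U (other parents of its children):
  parents(X) \ {U} = {K, T}.
  W also has parents E, H, K, R.
  parents(L) \ {U} = {E, H, T, X}.
  N: no additional parents.
MB(U) = {E, H, K, L, N, R, T, W, X, Y}.
Comparing with the claimed set, K is missing.

K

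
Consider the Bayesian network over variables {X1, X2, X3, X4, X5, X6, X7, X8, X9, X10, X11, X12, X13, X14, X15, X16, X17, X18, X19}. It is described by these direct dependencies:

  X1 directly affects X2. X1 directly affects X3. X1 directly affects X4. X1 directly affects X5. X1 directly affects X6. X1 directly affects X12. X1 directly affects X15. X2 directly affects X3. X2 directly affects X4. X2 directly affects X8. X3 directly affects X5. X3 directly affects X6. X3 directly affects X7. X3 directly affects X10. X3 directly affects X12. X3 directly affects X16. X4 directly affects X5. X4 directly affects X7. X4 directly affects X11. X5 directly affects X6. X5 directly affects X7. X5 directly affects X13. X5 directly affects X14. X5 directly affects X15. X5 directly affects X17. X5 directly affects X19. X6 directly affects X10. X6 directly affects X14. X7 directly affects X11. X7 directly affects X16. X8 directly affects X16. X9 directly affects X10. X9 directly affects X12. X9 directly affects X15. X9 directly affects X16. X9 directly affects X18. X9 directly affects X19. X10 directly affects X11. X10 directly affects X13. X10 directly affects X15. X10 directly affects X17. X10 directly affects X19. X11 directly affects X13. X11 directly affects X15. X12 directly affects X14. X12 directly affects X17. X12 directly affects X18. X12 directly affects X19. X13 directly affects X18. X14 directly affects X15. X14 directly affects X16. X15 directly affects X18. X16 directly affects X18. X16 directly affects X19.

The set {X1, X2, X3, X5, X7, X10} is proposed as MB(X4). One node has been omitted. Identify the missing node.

Parents of X4: X1, X2.
X4's children: X5, X7, X11.
For each child, the remaining parents (spouses of X4):
  parents(X5) \ {X4} = {X1, X3}.
  X7's other parents are X3, X5.
  X11 also has parents X7, X10.
MB(X4) = {X1, X2, X3, X5, X7, X10, X11}.
Comparing with the claimed set, X11 is missing.

X11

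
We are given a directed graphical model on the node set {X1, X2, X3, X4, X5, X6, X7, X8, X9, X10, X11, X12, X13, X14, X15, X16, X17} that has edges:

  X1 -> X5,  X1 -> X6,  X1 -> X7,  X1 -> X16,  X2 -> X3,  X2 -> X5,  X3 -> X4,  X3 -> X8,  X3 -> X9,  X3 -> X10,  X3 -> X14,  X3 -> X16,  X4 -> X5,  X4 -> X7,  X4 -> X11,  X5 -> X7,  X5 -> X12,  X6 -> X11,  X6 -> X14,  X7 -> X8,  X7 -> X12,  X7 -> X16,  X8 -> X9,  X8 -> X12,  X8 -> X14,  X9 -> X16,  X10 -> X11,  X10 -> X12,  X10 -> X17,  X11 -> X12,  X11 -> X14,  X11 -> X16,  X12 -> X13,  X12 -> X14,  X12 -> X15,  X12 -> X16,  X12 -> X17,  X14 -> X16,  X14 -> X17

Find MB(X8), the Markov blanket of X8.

By definition, MB(X8) is built from X8's parents, X8's children, and the co-parents of X8.
X8 has parents X3, X7.
Ch(X8) = {X9, X12, X14}.
Other parents of X8's children:
  X9's other parent is X3.
  X12's other parents are X5, X7, X10, X11.
  X14's other parents are X3, X6, X11, X12.
So the Markov blanket of X8 is {X3, X5, X6, X7, X9, X10, X11, X12, X14}.

{X3, X5, X6, X7, X9, X10, X11, X12, X14}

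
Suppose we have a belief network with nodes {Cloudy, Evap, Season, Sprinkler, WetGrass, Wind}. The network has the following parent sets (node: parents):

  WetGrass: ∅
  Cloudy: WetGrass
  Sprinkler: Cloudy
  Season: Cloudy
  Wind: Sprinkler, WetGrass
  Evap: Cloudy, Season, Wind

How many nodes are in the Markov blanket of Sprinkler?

By definition, MB(Sprinkler) is built from Sprinkler's parents, Sprinkler's children, and the co-parents of Sprinkler.
Children of Sprinkler: Wind.
Parents of Sprinkler: Cloudy.
Parents of each child, excluding Sprinkler:
  parents(Wind) \ {Sprinkler} = {WetGrass}.
MB(Sprinkler) = {Cloudy, WetGrass, Wind}, which has 3 nodes.

3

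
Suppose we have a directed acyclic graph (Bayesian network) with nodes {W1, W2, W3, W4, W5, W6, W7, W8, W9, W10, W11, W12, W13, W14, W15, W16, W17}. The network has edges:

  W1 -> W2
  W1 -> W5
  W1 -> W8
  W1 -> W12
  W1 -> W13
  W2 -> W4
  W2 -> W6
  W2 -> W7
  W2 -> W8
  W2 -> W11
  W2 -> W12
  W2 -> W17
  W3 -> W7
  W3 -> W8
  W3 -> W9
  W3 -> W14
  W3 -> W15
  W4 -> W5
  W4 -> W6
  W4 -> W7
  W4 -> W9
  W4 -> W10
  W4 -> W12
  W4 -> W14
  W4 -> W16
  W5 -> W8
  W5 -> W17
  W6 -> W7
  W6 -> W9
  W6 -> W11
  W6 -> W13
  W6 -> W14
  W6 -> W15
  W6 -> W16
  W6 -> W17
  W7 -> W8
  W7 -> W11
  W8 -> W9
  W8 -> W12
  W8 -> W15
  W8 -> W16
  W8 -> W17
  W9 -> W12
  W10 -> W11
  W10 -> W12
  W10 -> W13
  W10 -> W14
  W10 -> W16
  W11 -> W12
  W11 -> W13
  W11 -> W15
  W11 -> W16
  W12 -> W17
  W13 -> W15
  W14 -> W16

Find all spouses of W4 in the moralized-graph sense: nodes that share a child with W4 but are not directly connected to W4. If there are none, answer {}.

Children of W4: W5, W6, W7, W9, W10, W12, W14, W16.
  W5: W1
  W6: W2
  W7: W2, W3, W6
  W9: W3, W6, W8
  W10: —
  W12: W1, W2, W8, W9, W10, W11
  W14: W3, W6, W10
  W16: W6, W8, W10, W11, W14
Excluding nodes already adjacent to W4 (W2, W5, W6, W7, W9, W10, W12, W14, W16), the co-parent-only contribution is {W1, W3, W8, W11}.

{W1, W3, W8, W11}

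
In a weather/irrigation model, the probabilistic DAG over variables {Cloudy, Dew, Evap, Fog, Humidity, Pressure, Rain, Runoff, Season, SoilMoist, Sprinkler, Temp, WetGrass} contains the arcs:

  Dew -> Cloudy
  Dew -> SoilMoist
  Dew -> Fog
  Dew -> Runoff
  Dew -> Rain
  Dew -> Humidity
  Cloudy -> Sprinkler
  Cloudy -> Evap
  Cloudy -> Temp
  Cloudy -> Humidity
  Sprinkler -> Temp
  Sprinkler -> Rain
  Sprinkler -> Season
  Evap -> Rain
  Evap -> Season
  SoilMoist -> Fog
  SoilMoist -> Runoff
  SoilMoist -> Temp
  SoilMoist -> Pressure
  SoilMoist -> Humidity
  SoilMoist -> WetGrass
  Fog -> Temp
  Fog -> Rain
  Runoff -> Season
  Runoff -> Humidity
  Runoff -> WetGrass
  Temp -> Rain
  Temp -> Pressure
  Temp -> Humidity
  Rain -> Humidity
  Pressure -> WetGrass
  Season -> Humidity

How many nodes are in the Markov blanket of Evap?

8

A node's Markov blanket = Pa ∪ Ch ∪ (parents of Ch other than the node itself).
Pa(Evap) = {Cloudy}.
Ch(Evap) = {Rain, Season}.
Co-parents of Evap (other parents of its children):
  Rain also has parents Dew, Fog, Sprinkler, Temp.
  Season's other parents are Runoff, Sprinkler.
MB(Evap) = {Cloudy, Dew, Fog, Rain, Runoff, Season, Sprinkler, Temp}, which has 8 nodes.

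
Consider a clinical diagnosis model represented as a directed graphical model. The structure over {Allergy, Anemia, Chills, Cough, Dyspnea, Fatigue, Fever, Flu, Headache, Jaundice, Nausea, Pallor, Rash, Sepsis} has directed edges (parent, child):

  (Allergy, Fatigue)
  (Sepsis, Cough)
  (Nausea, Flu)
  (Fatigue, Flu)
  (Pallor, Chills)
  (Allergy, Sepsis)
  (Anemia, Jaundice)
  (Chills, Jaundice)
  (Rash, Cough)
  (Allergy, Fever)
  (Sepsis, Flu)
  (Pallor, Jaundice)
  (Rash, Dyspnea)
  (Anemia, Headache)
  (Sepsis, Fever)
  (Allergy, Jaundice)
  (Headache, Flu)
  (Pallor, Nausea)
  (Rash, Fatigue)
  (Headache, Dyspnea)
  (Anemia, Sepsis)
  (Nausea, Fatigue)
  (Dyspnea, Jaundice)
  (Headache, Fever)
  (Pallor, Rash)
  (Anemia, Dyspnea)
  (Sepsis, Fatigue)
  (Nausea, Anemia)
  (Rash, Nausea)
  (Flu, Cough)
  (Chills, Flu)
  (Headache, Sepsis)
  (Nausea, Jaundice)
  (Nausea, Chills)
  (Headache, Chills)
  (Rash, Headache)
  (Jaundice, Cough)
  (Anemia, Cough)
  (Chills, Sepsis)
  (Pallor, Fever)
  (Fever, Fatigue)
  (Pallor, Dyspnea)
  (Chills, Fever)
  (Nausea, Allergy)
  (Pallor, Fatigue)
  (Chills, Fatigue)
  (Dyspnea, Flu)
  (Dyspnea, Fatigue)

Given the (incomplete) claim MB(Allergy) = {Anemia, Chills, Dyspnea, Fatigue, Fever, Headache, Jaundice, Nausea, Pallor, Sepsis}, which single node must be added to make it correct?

Rash

Allergy has children Fatigue, Fever, Jaundice, Sepsis.
Parents of Allergy: Nausea.
Parents of each child, excluding Allergy:
  Sepsis's other parents are Anemia, Chills, Headache.
  Fever's other parents are Chills, Headache, Pallor, Sepsis.
  Jaundice's other parents are Anemia, Chills, Dyspnea, Nausea, Pallor.
  Fatigue also has parents Chills, Dyspnea, Fever, Nausea, Pallor, Rash, Sepsis.
MB(Allergy) = {Anemia, Chills, Dyspnea, Fatigue, Fever, Headache, Jaundice, Nausea, Pallor, Rash, Sepsis}.
Comparing with the claimed set, Rash is missing.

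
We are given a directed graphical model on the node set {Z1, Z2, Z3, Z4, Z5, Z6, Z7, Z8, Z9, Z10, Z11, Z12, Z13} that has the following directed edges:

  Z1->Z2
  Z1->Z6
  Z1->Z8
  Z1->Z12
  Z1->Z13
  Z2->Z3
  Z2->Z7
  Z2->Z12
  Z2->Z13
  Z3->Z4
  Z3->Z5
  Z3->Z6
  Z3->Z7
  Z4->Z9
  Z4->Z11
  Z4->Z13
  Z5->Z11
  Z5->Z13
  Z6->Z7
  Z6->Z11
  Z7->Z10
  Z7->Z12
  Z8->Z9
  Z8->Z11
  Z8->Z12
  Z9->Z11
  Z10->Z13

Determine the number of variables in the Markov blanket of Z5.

10

Parents of Z5: Z3.
Children of Z5: Z11, Z13.
Co-parents of Z5 (other parents of its children):
  Z11's other parents are Z4, Z6, Z8, Z9.
  Z13 also has parents Z1, Z2, Z4, Z10.
MB(Z5) = {Z1, Z2, Z3, Z4, Z6, Z8, Z9, Z10, Z11, Z13}, which has 10 nodes.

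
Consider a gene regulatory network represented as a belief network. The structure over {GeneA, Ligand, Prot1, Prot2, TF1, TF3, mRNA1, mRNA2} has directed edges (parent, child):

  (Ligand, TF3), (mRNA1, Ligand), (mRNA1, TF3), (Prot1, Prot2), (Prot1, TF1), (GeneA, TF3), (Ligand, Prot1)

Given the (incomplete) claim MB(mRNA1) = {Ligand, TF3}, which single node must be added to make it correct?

GeneA

The Markov blanket of a node is its parents, its children, and the other parents of its children.
Ch(mRNA1) = {Ligand, TF3}.
Pa(mRNA1) = {}.
For each child, the remaining parents (spouses of mRNA1):
  Ligand has no other parent.
  parents(TF3) \ {mRNA1} = {GeneA, Ligand}.
MB(mRNA1) = {GeneA, Ligand, TF3}.
Comparing with the claimed set, GeneA is missing.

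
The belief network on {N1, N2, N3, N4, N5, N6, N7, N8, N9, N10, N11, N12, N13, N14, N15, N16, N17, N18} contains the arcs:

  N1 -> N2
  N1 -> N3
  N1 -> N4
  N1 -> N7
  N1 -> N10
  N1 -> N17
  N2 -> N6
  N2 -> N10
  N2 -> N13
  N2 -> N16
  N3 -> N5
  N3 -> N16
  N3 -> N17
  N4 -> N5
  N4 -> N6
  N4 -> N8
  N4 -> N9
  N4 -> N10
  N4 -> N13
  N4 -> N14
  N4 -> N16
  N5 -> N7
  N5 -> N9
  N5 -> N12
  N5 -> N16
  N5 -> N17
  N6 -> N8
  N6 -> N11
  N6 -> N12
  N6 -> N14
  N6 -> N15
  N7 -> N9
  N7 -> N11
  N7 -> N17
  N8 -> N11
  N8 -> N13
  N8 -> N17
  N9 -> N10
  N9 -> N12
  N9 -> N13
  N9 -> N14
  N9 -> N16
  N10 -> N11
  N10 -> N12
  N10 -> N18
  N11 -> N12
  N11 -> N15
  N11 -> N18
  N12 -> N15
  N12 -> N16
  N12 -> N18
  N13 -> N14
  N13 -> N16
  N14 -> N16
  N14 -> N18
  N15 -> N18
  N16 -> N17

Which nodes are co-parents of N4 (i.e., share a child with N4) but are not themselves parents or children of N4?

{N2, N3, N7, N12}

Children of N4: N5, N6, N8, N9, N10, N13, N14, N16.
  parents(N5) \ {N4} = {N3}.
  N6 also has parent N2.
  N8's other parent is N6.
  parents(N9) \ {N4} = {N5, N7}.
  N10's other parents are N1, N2, N9.
  parents(N13) \ {N4} = {N2, N8, N9}.
  N14's other parents are N6, N9, N13.
  parents(N16) \ {N4} = {N2, N3, N5, N9, N12, N13, N14}.
Excluding nodes already adjacent to N4 (N1, N5, N6, N8, N9, N10, N13, N14, N16), the co-parent-only contribution is {N2, N3, N7, N12}.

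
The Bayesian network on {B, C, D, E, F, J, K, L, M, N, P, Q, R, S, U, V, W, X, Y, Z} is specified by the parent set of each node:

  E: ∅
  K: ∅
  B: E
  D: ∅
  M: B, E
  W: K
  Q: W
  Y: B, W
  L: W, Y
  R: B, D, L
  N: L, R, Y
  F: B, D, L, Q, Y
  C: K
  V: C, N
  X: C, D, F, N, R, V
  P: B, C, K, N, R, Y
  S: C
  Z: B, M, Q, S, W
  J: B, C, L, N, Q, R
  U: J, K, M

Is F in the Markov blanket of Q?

Yes

F is a child of Q.
So F ∈ MB(Q).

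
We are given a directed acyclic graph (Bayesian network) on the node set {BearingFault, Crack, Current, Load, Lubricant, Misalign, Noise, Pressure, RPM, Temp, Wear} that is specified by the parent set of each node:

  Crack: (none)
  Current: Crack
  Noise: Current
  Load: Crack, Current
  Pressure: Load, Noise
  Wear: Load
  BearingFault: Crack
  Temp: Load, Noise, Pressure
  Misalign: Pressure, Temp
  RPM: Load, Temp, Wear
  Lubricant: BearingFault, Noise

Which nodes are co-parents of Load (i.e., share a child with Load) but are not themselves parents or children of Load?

{Noise}

Children of Load: Pressure, RPM, Temp, Wear.
  Pressure: Noise
  Wear: —
  Temp: Noise, Pressure
  RPM: Temp, Wear
Excluding nodes already adjacent to Load (Crack, Current, Pressure, RPM, Temp, Wear), the co-parent-only contribution is {Noise}.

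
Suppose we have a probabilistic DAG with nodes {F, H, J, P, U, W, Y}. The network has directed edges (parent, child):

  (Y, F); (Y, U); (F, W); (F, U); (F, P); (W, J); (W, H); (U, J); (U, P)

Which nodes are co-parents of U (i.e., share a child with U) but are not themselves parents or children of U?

Children of U: J, P.
  J: W
  P: F
Excluding nodes already adjacent to U (F, J, P, Y), the co-parent-only contribution is {W}.

{W}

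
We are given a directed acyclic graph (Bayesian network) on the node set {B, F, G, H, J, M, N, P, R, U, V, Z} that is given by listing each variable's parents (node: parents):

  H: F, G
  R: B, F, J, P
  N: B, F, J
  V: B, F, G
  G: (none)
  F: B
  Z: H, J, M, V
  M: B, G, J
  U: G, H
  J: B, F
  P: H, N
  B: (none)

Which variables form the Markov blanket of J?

{B, F, G, H, M, N, P, R, V, Z}

Ch(J) = {M, N, R, Z}.
J's parents: B, F.
Co-parents of J (other parents of its children):
  M: B, G
  N: B, F
  R: B, F, P
  Z: H, M, V
Taking the union gives {B, F, G, H, M, N, P, R, V, Z}.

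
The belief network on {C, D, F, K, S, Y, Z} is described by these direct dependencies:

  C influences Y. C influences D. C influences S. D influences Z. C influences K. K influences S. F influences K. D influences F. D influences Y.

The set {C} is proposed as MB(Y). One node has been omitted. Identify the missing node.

D

The Markov blanket of a node is its parents, its children, and the other parents of its children.
Y's parents: C, D.
Y has no children.
With no children, Y has no spouses; the co-parent set is empty.
MB(Y) = {C, D}.
Comparing with the claimed set, D is missing.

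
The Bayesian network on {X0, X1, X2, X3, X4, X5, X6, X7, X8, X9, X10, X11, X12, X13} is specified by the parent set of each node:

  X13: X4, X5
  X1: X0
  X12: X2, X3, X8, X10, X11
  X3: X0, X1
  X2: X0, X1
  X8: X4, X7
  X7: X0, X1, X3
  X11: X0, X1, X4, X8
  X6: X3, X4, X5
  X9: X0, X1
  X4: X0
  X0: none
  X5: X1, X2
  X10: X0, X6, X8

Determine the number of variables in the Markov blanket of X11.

8

A node's Markov blanket = Pa ∪ Ch ∪ (parents of Ch other than the node itself).
Parents of X11: X0, X1, X4, X8.
X11's children: X12.
For each child, the remaining parents (spouses of X11):
  X12 also has parents X2, X3, X8, X10.
MB(X11) = {X0, X1, X2, X3, X4, X8, X10, X12}, which has 8 nodes.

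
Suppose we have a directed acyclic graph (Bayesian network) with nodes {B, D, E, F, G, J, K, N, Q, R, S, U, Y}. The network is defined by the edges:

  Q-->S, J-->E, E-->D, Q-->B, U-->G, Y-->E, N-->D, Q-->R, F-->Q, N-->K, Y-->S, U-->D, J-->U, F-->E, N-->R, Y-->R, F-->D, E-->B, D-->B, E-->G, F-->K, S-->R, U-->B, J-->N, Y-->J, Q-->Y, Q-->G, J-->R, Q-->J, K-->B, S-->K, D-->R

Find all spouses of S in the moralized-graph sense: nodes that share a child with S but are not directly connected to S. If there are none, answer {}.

{D, F, J, N}

Children of S: K, R.
  K also has parents F, N.
  parents(R) \ {S} = {D, J, N, Q, Y}.
Excluding nodes already adjacent to S (K, Q, R, Y), the co-parent-only contribution is {D, F, J, N}.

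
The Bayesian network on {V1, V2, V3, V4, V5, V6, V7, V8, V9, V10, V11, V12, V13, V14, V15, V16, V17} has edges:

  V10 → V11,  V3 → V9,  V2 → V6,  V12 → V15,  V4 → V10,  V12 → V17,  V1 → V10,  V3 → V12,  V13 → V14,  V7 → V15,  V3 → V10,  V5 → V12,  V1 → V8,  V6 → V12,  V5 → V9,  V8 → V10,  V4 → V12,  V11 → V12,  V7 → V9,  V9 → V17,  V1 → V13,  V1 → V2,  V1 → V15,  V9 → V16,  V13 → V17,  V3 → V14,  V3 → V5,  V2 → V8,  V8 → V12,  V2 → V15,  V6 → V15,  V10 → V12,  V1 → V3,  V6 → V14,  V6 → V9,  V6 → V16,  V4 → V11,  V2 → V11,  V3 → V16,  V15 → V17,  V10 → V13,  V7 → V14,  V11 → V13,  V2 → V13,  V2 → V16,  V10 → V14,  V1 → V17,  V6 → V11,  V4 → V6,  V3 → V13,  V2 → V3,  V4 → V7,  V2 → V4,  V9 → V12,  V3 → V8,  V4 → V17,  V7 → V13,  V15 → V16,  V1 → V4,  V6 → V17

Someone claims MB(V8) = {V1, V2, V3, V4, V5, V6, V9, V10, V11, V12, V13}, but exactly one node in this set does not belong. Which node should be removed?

A node's Markov blanket = Pa ∪ Ch ∪ (parents of Ch other than the node itself).
V8's parents: V1, V2, V3.
Children of V8: V10, V12.
For each child, the remaining parents (spouses of V8):
  parents(V10) \ {V8} = {V1, V3, V4}.
  V12's other parents are V3, V4, V5, V6, V9, V10, V11.
MB(V8) = {V1, V2, V3, V4, V5, V6, V9, V10, V11, V12}.
V13 is neither a parent, child, nor co-parent of V8, so it does not belong.

V13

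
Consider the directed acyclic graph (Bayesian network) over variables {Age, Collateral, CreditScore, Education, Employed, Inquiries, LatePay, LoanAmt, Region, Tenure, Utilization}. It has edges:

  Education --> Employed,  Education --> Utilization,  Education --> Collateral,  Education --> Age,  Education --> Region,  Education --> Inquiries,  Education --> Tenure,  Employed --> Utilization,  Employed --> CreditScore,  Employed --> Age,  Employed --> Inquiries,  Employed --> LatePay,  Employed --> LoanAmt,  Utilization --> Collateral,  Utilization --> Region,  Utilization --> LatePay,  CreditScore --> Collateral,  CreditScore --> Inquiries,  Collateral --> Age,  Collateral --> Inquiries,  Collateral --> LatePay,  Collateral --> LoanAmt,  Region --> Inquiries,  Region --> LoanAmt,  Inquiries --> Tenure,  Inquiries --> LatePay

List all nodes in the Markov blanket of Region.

A node's Markov blanket = Pa ∪ Ch ∪ (parents of Ch other than the node itself).
Parents of Region: Education, Utilization.
Region has children Inquiries, LoanAmt.
For each child, the remaining parents (spouses of Region):
  Inquiries: Collateral, CreditScore, Education, Employed
  LoanAmt: Collateral, Employed
Taking the union gives {Collateral, CreditScore, Education, Employed, Inquiries, LoanAmt, Utilization}.

{Collateral, CreditScore, Education, Employed, Inquiries, LoanAmt, Utilization}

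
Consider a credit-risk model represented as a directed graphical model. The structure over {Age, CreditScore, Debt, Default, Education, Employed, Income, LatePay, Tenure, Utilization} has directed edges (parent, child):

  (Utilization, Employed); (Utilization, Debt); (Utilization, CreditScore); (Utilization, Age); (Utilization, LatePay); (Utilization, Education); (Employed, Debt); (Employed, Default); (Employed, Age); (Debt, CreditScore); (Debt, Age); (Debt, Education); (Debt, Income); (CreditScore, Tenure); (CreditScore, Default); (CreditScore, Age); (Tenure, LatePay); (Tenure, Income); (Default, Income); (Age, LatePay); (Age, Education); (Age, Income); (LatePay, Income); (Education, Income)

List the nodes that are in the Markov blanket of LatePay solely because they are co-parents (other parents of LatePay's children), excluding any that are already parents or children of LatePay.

{Debt, Default, Education}

Children of LatePay: Income.
  Income: Age, Debt, Default, Education, Tenure
Excluding nodes already adjacent to LatePay (Age, Income, Tenure, Utilization), the co-parent-only contribution is {Debt, Default, Education}.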